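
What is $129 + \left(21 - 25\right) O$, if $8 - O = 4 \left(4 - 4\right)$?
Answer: $97$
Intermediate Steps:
$O = 8$ ($O = 8 - 4 \left(4 - 4\right) = 8 - 4 \cdot 0 = 8 - 0 = 8 + 0 = 8$)
$129 + \left(21 - 25\right) O = 129 + \left(21 - 25\right) 8 = 129 - 32 = 97$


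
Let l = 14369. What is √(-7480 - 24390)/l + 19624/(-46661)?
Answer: -19624/46661 + I*√31870/14369 ≈ -0.42057 + 0.012424*I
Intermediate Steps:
√(-7480 - 24390)/l + 19624/(-46661) = √(-7480 - 24390)/14369 + 19624/(-46661) = √(-31870)*(1/14369) + 19624*(-1/46661) = (I*√31870)*(1/14369) - 19624/46661 = I*√31870/14369 - 19624/46661 = -19624/46661 + I*√31870/14369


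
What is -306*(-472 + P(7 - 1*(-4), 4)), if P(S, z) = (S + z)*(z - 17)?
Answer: 204102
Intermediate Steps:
P(S, z) = (-17 + z)*(S + z) (P(S, z) = (S + z)*(-17 + z) = (-17 + z)*(S + z))
-306*(-472 + P(7 - 1*(-4), 4)) = -306*(-472 + (4² - 17*(7 - 1*(-4)) - 17*4 + (7 - 1*(-4))*4)) = -306*(-472 + (16 - 17*(7 + 4) - 68 + (7 + 4)*4)) = -306*(-472 + (16 - 17*11 - 68 + 11*4)) = -306*(-472 + (16 - 187 - 68 + 44)) = -306*(-472 - 195) = -306*(-667) = 204102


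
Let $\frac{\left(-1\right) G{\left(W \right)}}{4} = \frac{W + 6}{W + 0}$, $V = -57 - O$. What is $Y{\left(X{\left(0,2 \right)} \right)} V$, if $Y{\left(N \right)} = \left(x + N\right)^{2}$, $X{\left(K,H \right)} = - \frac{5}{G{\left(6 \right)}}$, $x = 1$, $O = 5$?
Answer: $- \frac{5239}{32} \approx -163.72$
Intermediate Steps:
$V = -62$ ($V = -57 - 5 = -62$)
$G{\left(W \right)} = - \frac{4 \left(6 + W\right)}{W}$ ($G{\left(W \right)} = - 4 \frac{W + 6}{W + 0} = - 4 \frac{6 + W}{W} = - \frac{4 \left(6 + W\right)}{W}$)
$X{\left(K,H \right)} = \frac{5}{8}$ ($X{\left(K,H \right)} = - \frac{5}{-4 - \frac{24}{6}} = - \frac{5}{-4 - 4} = - \frac{5}{-8} = \left(-5\right) \left(- \frac{1}{8}\right) = \frac{5}{8}$)
$Y{\left(N \right)} = \left(1 + N\right)^{2}$
$Y{\left(X{\left(0,2 \right)} \right)} V = \left(1 + \frac{5}{8}\right)^{2} \left(-62\right) = \left(\frac{13}{8}\right)^{2} \left(-62\right) = \frac{169}{64} \left(-62\right) = - \frac{5239}{32}$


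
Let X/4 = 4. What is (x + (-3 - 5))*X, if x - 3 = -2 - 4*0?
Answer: -112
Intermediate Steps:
X = 16 (X = 4*4 = 16)
x = 1 (x = 3 + (-2 - 4*0) = 3 + (-2 + 0) = 3 - 2 = 1)
(x + (-3 - 5))*X = (1 + (-3 - 5))*16 = (1 - 8)*16 = -7*16 = -112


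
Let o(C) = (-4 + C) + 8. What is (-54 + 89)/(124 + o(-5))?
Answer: 35/123 ≈ 0.28455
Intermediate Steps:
o(C) = 4 + C
(-54 + 89)/(124 + o(-5)) = (-54 + 89)/(124 + (4 - 5)) = 35/(124 - 1) = 35/123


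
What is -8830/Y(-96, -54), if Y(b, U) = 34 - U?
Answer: -4415/44 ≈ -100.34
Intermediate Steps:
-8830/Y(-96, -54) = -8830/(34 - 1*(-54)) = -8830/(34 + 54) = -8830/88 = -8830*1/88 = -4415/44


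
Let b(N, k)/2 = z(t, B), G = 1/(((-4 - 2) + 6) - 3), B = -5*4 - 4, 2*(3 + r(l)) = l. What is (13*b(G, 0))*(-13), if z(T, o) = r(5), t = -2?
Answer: 169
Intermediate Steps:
r(l) = -3 + l/2
B = -24 (B = -20 - 4 = -24)
z(T, o) = -1/2 (z(T, o) = -3 + (1/2)*5 = -3 + 5/2 = -1/2)
G = -1/3 (G = 1/((-6 + 6) - 3) = 1/(0 - 3) = 1/(-3) = -1/3 ≈ -0.33333)
b(N, k) = -1 (b(N, k) = 2*(-1/2) = -1)
(13*b(G, 0))*(-13) = (13*(-1))*(-13) = -13*(-13) = 169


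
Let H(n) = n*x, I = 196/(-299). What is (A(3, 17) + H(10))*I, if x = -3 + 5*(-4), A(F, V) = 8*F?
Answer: 40376/299 ≈ 135.04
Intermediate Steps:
x = -23 (x = -3 - 20 = -23)
I = -196/299 (I = 196*(-1/299) = -196/299 ≈ -0.65552)
H(n) = -23*n (H(n) = n*(-23) = -23*n)
(A(3, 17) + H(10))*I = (8*3 - 23*10)*(-196/299) = (24 - 230)*(-196/299) = -206*(-196/299) = 40376/299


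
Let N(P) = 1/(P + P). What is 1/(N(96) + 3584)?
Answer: 192/688129 ≈ 0.00027902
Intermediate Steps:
N(P) = 1/(2*P)
1/(N(96) + 3584) = 1/((½)/96 + 3584) = 1/((½)*(1/96) + 3584) = 1/(1/192 + 3584) = 1/(688129/192) = 192/688129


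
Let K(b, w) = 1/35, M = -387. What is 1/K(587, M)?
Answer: 35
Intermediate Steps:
K(b, w) = 1/35
1/K(587, M) = 1/(1/35) = 35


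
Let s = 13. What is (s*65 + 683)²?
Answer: 2334784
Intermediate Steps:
(s*65 + 683)² = (13*65 + 683)² = (845 + 683)² = 1528² = 2334784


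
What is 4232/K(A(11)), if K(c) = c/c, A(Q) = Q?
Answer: 4232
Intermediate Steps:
K(c) = 1
4232/K(A(11)) = 4232/1 = 4232*1 = 4232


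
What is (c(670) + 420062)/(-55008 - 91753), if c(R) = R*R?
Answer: -868962/146761 ≈ -5.9209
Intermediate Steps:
c(R) = R²
(c(670) + 420062)/(-55008 - 91753) = (670² + 420062)/(-55008 - 91753) = (448900 + 420062)/(-146761) = 868962*(-1/146761) = -868962/146761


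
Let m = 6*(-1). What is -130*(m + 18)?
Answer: -1560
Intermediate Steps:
m = -6
-130*(m + 18) = -130*(-6 + 18) = -130*12 = -1560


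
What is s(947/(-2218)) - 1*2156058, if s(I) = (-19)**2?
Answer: -2155697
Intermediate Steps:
s(I) = 361
s(947/(-2218)) - 1*2156058 = 361 - 1*2156058 = 361 - 2156058 = -2155697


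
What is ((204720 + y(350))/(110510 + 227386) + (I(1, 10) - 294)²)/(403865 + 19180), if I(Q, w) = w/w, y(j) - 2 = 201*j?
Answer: 3626038597/17868151665 ≈ 0.20293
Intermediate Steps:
y(j) = 2 + 201*j
I(Q, w) = 1
((204720 + y(350))/(110510 + 227386) + (I(1, 10) - 294)²)/(403865 + 19180) = ((204720 + (2 + 201*350))/(110510 + 227386) + (1 - 294)²)/(403865 + 19180) = ((204720 + (2 + 70350))/337896 + (-293)²)/423045 = ((204720 + 70352)*(1/337896) + 85849)*(1/423045) = (275072*(1/337896) + 85849)*(1/423045) = (34384/42237 + 85849)*(1/423045) = (3626038597/42237)*(1/423045) = 3626038597/17868151665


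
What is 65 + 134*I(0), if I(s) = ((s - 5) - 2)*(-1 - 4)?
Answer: 4755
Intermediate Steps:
I(s) = 35 - 5*s (I(s) = ((-5 + s) - 2)*(-5) = (-7 + s)*(-5) = 35 - 5*s)
65 + 134*I(0) = 65 + 134*(35 - 5*0) = 65 + 134*(35 + 0) = 65 + 134*35 = 65 + 4690 = 4755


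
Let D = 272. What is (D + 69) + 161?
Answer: 502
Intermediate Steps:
(D + 69) + 161 = (272 + 69) + 161 = 341 + 161 = 502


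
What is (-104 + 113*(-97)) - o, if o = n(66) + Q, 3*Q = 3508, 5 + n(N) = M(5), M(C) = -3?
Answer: -36679/3 ≈ -12226.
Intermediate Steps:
n(N) = -8 (n(N) = -5 - 3 = -8)
Q = 3508/3 (Q = (⅓)*3508 = 3508/3 ≈ 1169.3)
o = 3484/3 (o = -8 + 3508/3 = 3484/3 ≈ 1161.3)
(-104 + 113*(-97)) - o = (-104 + 113*(-97)) - 1*3484/3 = (-104 - 10961) - 3484/3 = -11065 - 3484/3 = -36679/3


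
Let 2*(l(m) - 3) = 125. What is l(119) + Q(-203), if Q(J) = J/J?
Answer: 133/2 ≈ 66.500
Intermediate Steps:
l(m) = 131/2 (l(m) = 3 + (½)*125 = 3 + 125/2 = 131/2)
Q(J) = 1
l(119) + Q(-203) = 131/2 + 1 = 133/2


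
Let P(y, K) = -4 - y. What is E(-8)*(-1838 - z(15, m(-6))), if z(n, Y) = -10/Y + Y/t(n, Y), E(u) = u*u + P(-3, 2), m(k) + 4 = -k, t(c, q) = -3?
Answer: -115437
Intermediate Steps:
m(k) = -4 - k
E(u) = -1 + u² (E(u) = u*u + (-4 - 1*(-3)) = u² + (-4 + 3) = u² - 1 = -1 + u²)
z(n, Y) = -10/Y - Y/3 (z(n, Y) = -10/Y + Y/(-3) = -10/Y + Y*(-⅓) = -10/Y - Y/3)
E(-8)*(-1838 - z(15, m(-6))) = (-1 + (-8)²)*(-1838 - (-10/(-4 - 1*(-6)) - (-4 - 1*(-6))/3)) = (-1 + 64)*(-1838 - (-10/(-4 + 6) - (-4 + 6)/3)) = 63*(-1838 - (-10/2 - ⅓*2)) = 63*(-1838 - (-10*½ - ⅔)) = 63*(-1838 - (-5 - ⅔)) = 63*(-1838 - 1*(-17/3)) = 63*(-1838 + 17/3) = 63*(-5497/3) = -115437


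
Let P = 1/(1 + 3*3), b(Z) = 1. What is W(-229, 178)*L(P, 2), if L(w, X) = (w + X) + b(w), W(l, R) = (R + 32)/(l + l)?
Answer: -651/458 ≈ -1.4214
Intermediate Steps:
W(l, R) = (32 + R)/(2*l) (W(l, R) = (32 + R)/((2*l)) = (32 + R)*(1/(2*l)) = (32 + R)/(2*l))
P = 1/10 (P = 1/(1 + 9) = 1/10 ≈ 0.10000)
L(w, X) = 1 + X + w (L(w, X) = (w + X) + 1 = (X + w) + 1 = 1 + X + w)
W(-229, 178)*L(P, 2) = ((1/2)*(32 + 178)/(-229))*(1 + 2 + 1/10) = ((1/2)*(-1/229)*210)*(31/10) = -105/229*31/10 = -651/458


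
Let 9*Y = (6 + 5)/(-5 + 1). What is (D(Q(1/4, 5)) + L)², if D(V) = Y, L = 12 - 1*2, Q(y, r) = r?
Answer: 121801/1296 ≈ 93.982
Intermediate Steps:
L = 10 (L = 12 - 2 = 10)
Y = -11/36 (Y = ((6 + 5)/(-5 + 1))/9 = (11/(-4))/9 = (11*(-¼))/9 = (⅑)*(-11/4) = -11/36 ≈ -0.30556)
D(V) = -11/36
(D(Q(1/4, 5)) + L)² = (-11/36 + 10)² = (349/36)² = 121801/1296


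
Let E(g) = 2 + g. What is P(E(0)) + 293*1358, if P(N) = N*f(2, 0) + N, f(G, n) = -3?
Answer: 397890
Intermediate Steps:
P(N) = -2*N (P(N) = N*(-3) + N = -3*N + N = -2*N)
P(E(0)) + 293*1358 = -2*(2 + 0) + 293*1358 = -2*2 + 397894 = -4 + 397894 = 397890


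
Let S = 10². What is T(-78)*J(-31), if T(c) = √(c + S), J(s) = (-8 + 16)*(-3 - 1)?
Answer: -32*√22 ≈ -150.09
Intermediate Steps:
S = 100
J(s) = -32 (J(s) = 8*(-4) = -32)
T(c) = √(100 + c) (T(c) = √(c + 100) = √(100 + c))
T(-78)*J(-31) = √(100 - 78)*(-32) = √22*(-32) = -32*√22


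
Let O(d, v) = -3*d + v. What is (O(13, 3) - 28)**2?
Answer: 4096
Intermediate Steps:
O(d, v) = v - 3*d
(O(13, 3) - 28)**2 = ((3 - 3*13) - 28)**2 = ((3 - 39) - 28)**2 = (-36 - 28)**2 = (-64)**2 = 4096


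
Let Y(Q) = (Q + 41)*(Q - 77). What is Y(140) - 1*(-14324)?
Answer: 25727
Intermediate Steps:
Y(Q) = (-77 + Q)*(41 + Q) (Y(Q) = (41 + Q)*(-77 + Q) = (-77 + Q)*(41 + Q))
Y(140) - 1*(-14324) = (-3157 + 140² - 36*140) - 1*(-14324) = (-3157 + 19600 - 5040) + 14324 = 11403 + 14324 = 25727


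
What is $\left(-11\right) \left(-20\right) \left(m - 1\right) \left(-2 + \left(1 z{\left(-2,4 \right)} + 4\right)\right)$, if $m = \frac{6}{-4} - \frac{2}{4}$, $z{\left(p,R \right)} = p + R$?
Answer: $-2640$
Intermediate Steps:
$z{\left(p,R \right)} = R + p$
$m = -2$ ($m = 6 \left(- \frac{1}{4}\right) - \frac{1}{2} = - \frac{3}{2} - \frac{1}{2} = -2$)
$\left(-11\right) \left(-20\right) \left(m - 1\right) \left(-2 + \left(1 z{\left(-2,4 \right)} + 4\right)\right) = \left(-11\right) \left(-20\right) \left(-2 - 1\right) \left(-2 + \left(1 \left(4 - 2\right) + 4\right)\right) = 220 \left(- 3 \left(-2 + \left(1 \cdot 2 + 4\right)\right)\right) = 220 \left(- 3 \left(-2 + \left(2 + 4\right)\right)\right) = 220 \left(- 3 \left(-2 + 6\right)\right) = 220 \left(\left(-3\right) 4\right) = 220 \left(-12\right) = -2640$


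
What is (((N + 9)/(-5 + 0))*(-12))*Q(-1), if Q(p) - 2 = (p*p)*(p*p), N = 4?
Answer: 468/5 ≈ 93.600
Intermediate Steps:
Q(p) = 2 + p**4 (Q(p) = 2 + (p*p)*(p*p) = 2 + p**2*p**2 = 2 + p**4)
(((N + 9)/(-5 + 0))*(-12))*Q(-1) = (((4 + 9)/(-5 + 0))*(-12))*(2 + (-1)**4) = ((13/(-5))*(-12))*(2 + 1) = ((13*(-1/5))*(-12))*3 = -13/5*(-12)*3 = (156/5)*3 = 468/5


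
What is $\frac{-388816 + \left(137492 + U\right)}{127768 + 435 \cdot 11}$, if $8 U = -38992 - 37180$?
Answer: $- \frac{521691}{265106} \approx -1.9679$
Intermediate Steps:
$U = - \frac{19043}{2}$ ($U = \frac{-38992 - 37180}{8} = \frac{1}{8} \left(-76172\right) = - \frac{19043}{2} \approx -9521.5$)
$\frac{-388816 + \left(137492 + U\right)}{127768 + 435 \cdot 11} = \frac{-388816 + \left(137492 - \frac{19043}{2}\right)}{127768 + 435 \cdot 11} = \frac{-388816 + \frac{255941}{2}}{127768 + 4785} = - \frac{521691}{2 \cdot 132553} = \left(- \frac{521691}{2}\right) \frac{1}{132553} = - \frac{521691}{265106}$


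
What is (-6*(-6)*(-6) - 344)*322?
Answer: -180320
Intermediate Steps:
(-6*(-6)*(-6) - 344)*322 = (36*(-6) - 344)*322 = (-216 - 344)*322 = -560*322 = -180320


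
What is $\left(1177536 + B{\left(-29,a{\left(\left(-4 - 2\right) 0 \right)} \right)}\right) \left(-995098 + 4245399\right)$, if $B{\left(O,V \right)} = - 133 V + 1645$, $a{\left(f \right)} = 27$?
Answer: $3821021352590$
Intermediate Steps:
$B{\left(O,V \right)} = 1645 - 133 V$
$\left(1177536 + B{\left(-29,a{\left(\left(-4 - 2\right) 0 \right)} \right)}\right) \left(-995098 + 4245399\right) = \left(1177536 + \left(1645 - 3591\right)\right) \left(-995098 + 4245399\right) = \left(1177536 + \left(1645 - 3591\right)\right) 3250301 = \left(1177536 - 1946\right) 3250301 = 1175590 \cdot 3250301 = 3821021352590$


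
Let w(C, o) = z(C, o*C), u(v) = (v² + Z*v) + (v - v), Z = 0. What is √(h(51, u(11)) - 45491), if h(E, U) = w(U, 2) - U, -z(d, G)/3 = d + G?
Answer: 3*I*√5189 ≈ 216.1*I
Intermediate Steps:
u(v) = v² (u(v) = (v² + 0*v) + (v - v) = (v² + 0) + 0 = v² + 0 = v²)
z(d, G) = -3*G - 3*d (z(d, G) = -3*(d + G) = -3*(G + d) = -3*G - 3*d)
w(C, o) = -3*C - 3*C*o (w(C, o) = -3*o*C - 3*C = -3*C*o - 3*C = -3*C - 3*C*o)
h(E, U) = -10*U (h(E, U) = 3*U*(-1 - 1*2) - U = 3*U*(-1 - 2) - U = 3*U*(-3) - U = -9*U - U = -10*U)
√(h(51, u(11)) - 45491) = √(-10*11² - 45491) = √(-10*121 - 45491) = √(-1210 - 45491) = √(-46701) = 3*I*√5189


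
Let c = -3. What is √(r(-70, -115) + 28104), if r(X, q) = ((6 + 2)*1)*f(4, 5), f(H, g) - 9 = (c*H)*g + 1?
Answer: 2*√6926 ≈ 166.45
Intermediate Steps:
f(H, g) = 10 - 3*H*g (f(H, g) = 9 + ((-3*H)*g + 1) = 9 + (-3*H*g + 1) = 9 + (1 - 3*H*g) = 10 - 3*H*g)
r(X, q) = -400 (r(X, q) = ((6 + 2)*1)*(10 - 3*4*5) = (8*1)*(10 - 60) = 8*(-50) = -400)
√(r(-70, -115) + 28104) = √(-400 + 28104) = √27704 = 2*√6926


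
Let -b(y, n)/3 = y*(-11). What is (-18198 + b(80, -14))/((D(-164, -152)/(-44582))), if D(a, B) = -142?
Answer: -346803378/71 ≈ -4.8846e+6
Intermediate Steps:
b(y, n) = 33*y (b(y, n) = -3*y*(-11) = -(-33)*y = 33*y)
(-18198 + b(80, -14))/((D(-164, -152)/(-44582))) = (-18198 + 33*80)/((-142/(-44582))) = (-18198 + 2640)/((-142*(-1/44582))) = -15558/71/22291 = -15558*22291/71 = -346803378/71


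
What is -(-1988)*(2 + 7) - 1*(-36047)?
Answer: 53939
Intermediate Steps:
-(-1988)*(2 + 7) - 1*(-36047) = -(-1988)*9 + 36047 = -1*(-17892) + 36047 = 17892 + 36047 = 53939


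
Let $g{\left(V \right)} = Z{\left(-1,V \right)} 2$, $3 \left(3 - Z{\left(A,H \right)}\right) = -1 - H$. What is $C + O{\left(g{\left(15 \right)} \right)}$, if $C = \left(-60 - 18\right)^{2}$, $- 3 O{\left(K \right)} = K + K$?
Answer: $\frac{54656}{9} \approx 6072.9$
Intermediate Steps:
$Z{\left(A,H \right)} = \frac{10}{3} + \frac{H}{3}$ ($Z{\left(A,H \right)} = 3 - \frac{-1 - H}{3} = 3 + \left(\frac{1}{3} + \frac{H}{3}\right) = \frac{10}{3} + \frac{H}{3}$)
$g{\left(V \right)} = \frac{20}{3} + \frac{2 V}{3}$ ($g{\left(V \right)} = \left(\frac{10}{3} + \frac{V}{3}\right) 2 = \frac{20}{3} + \frac{2 V}{3}$)
$O{\left(K \right)} = - \frac{2 K}{3}$ ($O{\left(K \right)} = - \frac{K + K}{3} = - \frac{2 K}{3}$)
$C = 6084$ ($C = \left(-78\right)^{2} = 6084$)
$C + O{\left(g{\left(15 \right)} \right)} = 6084 - \frac{2 \left(\frac{20}{3} + \frac{2}{3} \cdot 15\right)}{3} = 6084 - \frac{2 \left(\frac{20}{3} + 10\right)}{3} = 6084 - \frac{100}{9} = \frac{54656}{9}$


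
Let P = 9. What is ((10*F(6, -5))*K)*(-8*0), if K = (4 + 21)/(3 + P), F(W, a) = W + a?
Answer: 0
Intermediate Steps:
K = 25/12 (K = (4 + 21)/(3 + 9) = 25/12 ≈ 2.0833)
((10*F(6, -5))*K)*(-8*0) = ((10*(6 - 5))*(25/12))*(-8*0) = ((10*1)*(25/12))*0 = (10*(25/12))*0 = (125/6)*0 = 0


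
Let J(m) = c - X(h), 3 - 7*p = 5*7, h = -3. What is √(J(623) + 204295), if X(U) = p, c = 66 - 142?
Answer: √10006955/7 ≈ 451.91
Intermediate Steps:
p = -32/7 (p = 3/7 - 5*7/7 = 3/7 - ⅐*35 = 3/7 - 5 = -32/7 ≈ -4.5714)
c = -76
X(U) = -32/7
J(m) = -500/7 (J(m) = -76 - 1*(-32/7) = -76 + 32/7 = -500/7)
√(J(623) + 204295) = √(-500/7 + 204295) = √(1429565/7) = √10006955/7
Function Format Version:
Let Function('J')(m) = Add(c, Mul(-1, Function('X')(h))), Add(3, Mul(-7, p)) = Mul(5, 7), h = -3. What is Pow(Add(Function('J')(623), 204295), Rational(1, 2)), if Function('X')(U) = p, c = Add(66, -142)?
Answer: Mul(Rational(1, 7), Pow(10006955, Rational(1, 2))) ≈ 451.91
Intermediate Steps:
p = Rational(-32, 7) (p = Add(Rational(3, 7), Mul(Rational(-1, 7), Mul(5, 7))) = Add(Rational(3, 7), Mul(Rational(-1, 7), 35)) = Add(Rational(3, 7), -5) = Rational(-32, 7) ≈ -4.5714)
c = -76
Function('X')(U) = Rational(-32, 7)
Function('J')(m) = Rational(-500, 7) (Function('J')(m) = Add(-76, Mul(-1, Rational(-32, 7))) = Add(-76, Rational(32, 7)) = Rational(-500, 7))
Pow(Add(Function('J')(623), 204295), Rational(1, 2)) = Pow(Add(Rational(-500, 7), 204295), Rational(1, 2)) = Pow(Rational(1429565, 7), Rational(1, 2)) = Mul(Rational(1, 7), Pow(10006955, Rational(1, 2)))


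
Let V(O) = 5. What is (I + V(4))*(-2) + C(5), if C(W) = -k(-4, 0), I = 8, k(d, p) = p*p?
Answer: -26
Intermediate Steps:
k(d, p) = p**2
C(W) = 0 (C(W) = -1*0**2 = -1*0 = 0)
(I + V(4))*(-2) + C(5) = (8 + 5)*(-2) + 0 = 13*(-2) + 0 = -26 + 0 = -26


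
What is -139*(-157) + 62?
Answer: 21885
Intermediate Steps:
-139*(-157) + 62 = 21823 + 62 = 21885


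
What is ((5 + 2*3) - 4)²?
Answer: 49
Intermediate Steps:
((5 + 2*3) - 4)² = ((5 + 6) - 4)² = (11 - 4)² = 7² = 49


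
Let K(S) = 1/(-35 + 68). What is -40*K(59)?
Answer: -40/33 ≈ -1.2121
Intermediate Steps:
K(S) = 1/33
-40*K(59) = -40*1/33 = -40/33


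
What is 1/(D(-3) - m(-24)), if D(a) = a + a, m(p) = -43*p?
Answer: -1/1038 ≈ -0.00096339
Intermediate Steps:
D(a) = 2*a
1/(D(-3) - m(-24)) = 1/(2*(-3) - (-43)*(-24)) = 1/(-6 - 1*1032) = 1/(-6 - 1032) = 1/(-1038) = -1/1038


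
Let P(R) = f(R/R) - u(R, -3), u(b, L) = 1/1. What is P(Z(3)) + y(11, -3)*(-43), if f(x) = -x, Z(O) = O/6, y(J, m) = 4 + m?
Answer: -45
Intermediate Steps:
u(b, L) = 1
Z(O) = O/6 (Z(O) = O*(1/6) = O/6)
P(R) = -2 (P(R) = -R/R - 1*1 = -1*1 - 1 = -1 - 1 = -2)
P(Z(3)) + y(11, -3)*(-43) = -2 + (4 - 3)*(-43) = -2 + 1*(-43) = -2 - 43 = -45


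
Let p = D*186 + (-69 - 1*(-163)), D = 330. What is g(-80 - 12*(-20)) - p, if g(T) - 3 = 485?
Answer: -60986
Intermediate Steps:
g(T) = 488 (g(T) = 3 + 485 = 488)
p = 61474 (p = 330*186 + (-69 - 1*(-163)) = 61380 + (-69 + 163) = 61380 + 94 = 61474)
g(-80 - 12*(-20)) - p = 488 - 1*61474 = 488 - 61474 = -60986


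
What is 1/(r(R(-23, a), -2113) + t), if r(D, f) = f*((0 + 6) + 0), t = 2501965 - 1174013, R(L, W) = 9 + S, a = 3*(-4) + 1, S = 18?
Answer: 1/1315274 ≈ 7.6030e-7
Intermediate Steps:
a = -11 (a = -12 + 1 = -11)
R(L, W) = 27 (R(L, W) = 9 + 18 = 27)
t = 1327952
r(D, f) = 6*f (r(D, f) = f*(6 + 0) = f*6 = 6*f)
1/(r(R(-23, a), -2113) + t) = 1/(6*(-2113) + 1327952) = 1/(-12678 + 1327952) = 1/1315274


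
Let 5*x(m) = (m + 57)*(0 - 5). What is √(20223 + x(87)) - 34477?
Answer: -34477 + 3*√2231 ≈ -34335.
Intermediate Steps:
x(m) = -57 - m (x(m) = ((m + 57)*(0 - 5))/5 = ((57 + m)*(-5))/5 = (-285 - 5*m)/5 = -57 - m)
√(20223 + x(87)) - 34477 = √(20223 + (-57 - 1*87)) - 34477 = √(20223 + (-57 - 87)) - 34477 = √(20223 - 144) - 34477 = √20079 - 34477 = 3*√2231 - 34477 = -34477 + 3*√2231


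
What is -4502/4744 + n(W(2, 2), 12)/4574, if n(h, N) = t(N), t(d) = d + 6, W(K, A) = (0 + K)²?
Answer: -5126689/5424764 ≈ -0.94505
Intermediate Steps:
W(K, A) = K²
t(d) = 6 + d
n(h, N) = 6 + N
-4502/4744 + n(W(2, 2), 12)/4574 = -4502/4744 + (6 + 12)/4574 = -4502*1/4744 + 18*(1/4574) = -2251/2372 + 9/2287 = -5126689/5424764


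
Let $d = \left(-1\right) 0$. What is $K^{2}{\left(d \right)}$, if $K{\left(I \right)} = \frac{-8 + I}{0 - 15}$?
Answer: $\frac{64}{225} \approx 0.28444$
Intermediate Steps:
$d = 0$
$K{\left(I \right)} = \frac{8}{15} - \frac{I}{15}$ ($K{\left(I \right)} = \frac{-8 + I}{-15} = \left(-8 + I\right) \left(- \frac{1}{15}\right) = \frac{8}{15} - \frac{I}{15}$)
$K^{2}{\left(d \right)} = \left(\frac{8}{15} - 0\right)^{2} = \left(\frac{8}{15} + 0\right)^{2} = \left(\frac{8}{15}\right)^{2} = \frac{64}{225}$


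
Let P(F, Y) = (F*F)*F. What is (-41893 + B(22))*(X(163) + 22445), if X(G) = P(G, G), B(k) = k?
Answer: -182272502232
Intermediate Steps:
P(F, Y) = F³ (P(F, Y) = F²*F = F³)
X(G) = G³
(-41893 + B(22))*(X(163) + 22445) = (-41893 + 22)*(163³ + 22445) = -41871*(4330747 + 22445) = -41871*4353192 = -182272502232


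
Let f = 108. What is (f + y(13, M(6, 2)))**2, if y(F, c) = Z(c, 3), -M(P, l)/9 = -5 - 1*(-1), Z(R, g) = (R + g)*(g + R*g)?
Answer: 19686969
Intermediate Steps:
M(P, l) = 36 (M(P, l) = -9*(-5 - 1*(-1)) = -9*(-5 + 1) = -9*(-4) = 36)
y(F, c) = 9 + 3*c**2 + 12*c (y(F, c) = 3*(c + 3 + c**2 + c*3) = 3*(c + 3 + c**2 + 3*c) = 3*(3 + c**2 + 4*c) = 9 + 3*c**2 + 12*c)
(f + y(13, M(6, 2)))**2 = (108 + (9 + 3*36**2 + 12*36))**2 = (108 + (9 + 3*1296 + 432))**2 = (108 + (9 + 3888 + 432))**2 = (108 + 4329)**2 = 4437**2 = 19686969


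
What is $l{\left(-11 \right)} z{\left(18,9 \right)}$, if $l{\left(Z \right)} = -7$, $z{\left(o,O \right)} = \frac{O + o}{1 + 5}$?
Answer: $- \frac{63}{2} \approx -31.5$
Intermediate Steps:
$z{\left(o,O \right)} = \frac{O}{6} + \frac{o}{6}$ ($z{\left(o,O \right)} = \frac{O + o}{6} = \left(O + o\right) \frac{1}{6} = \frac{O}{6} + \frac{o}{6}$)
$l{\left(-11 \right)} z{\left(18,9 \right)} = - 7 \left(\frac{1}{6} \cdot 9 + \frac{1}{6} \cdot 18\right) = - 7 \left(\frac{3}{2} + 3\right) = \left(-7\right) \frac{9}{2} = - \frac{63}{2}$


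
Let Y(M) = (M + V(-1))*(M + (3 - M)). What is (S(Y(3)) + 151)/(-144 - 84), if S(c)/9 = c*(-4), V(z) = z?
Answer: 65/228 ≈ 0.28509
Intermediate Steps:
Y(M) = -3 + 3*M (Y(M) = (M - 1)*(M + (3 - M)) = (-1 + M)*3 = -3 + 3*M)
S(c) = -36*c (S(c) = 9*(c*(-4)) = 9*(-4*c) = -36*c)
(S(Y(3)) + 151)/(-144 - 84) = (-36*(-3 + 3*3) + 151)/(-144 - 84) = (-36*(-3 + 9) + 151)/(-228) = -(-36*6 + 151)/228 = -(-216 + 151)/228 = -1/228*(-65) = 65/228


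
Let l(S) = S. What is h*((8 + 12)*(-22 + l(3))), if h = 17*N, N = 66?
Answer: -426360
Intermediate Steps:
h = 1122 (h = 17*66 = 1122)
h*((8 + 12)*(-22 + l(3))) = 1122*((8 + 12)*(-22 + 3)) = 1122*(20*(-19)) = 1122*(-380) = -426360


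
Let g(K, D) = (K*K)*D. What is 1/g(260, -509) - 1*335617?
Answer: -11548043982801/34408400 ≈ -3.3562e+5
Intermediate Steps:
g(K, D) = D*K² (g(K, D) = K²*D = D*K²)
1/g(260, -509) - 1*335617 = 1/(-509*260²) - 1*335617 = 1/(-509*67600) - 335617 = 1/(-34408400) - 335617 = -1/34408400 - 335617 = -11548043982801/34408400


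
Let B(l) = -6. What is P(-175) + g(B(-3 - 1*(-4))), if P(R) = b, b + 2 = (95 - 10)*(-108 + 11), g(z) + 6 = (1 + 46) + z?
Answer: -8212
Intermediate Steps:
g(z) = 41 + z (g(z) = -6 + ((1 + 46) + z) = -6 + (47 + z) = 41 + z)
b = -8247 (b = -2 + (95 - 10)*(-108 + 11) = -2 + 85*(-97) = -2 - 8245 = -8247)
P(R) = -8247
P(-175) + g(B(-3 - 1*(-4))) = -8247 + (41 - 6) = -8247 + 35 = -8212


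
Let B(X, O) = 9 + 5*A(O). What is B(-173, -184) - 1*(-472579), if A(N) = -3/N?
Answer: 86956207/184 ≈ 4.7259e+5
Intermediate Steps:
B(X, O) = 9 - 15/O (B(X, O) = 9 + 5*(-3/O) = 9 - 15/O)
B(-173, -184) - 1*(-472579) = (9 - 15/(-184)) - 1*(-472579) = (9 - 15*(-1/184)) + 472579 = (9 + 15/184) + 472579 = 1671/184 + 472579 = 86956207/184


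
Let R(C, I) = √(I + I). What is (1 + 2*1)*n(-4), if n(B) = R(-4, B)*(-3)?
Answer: -18*I*√2 ≈ -25.456*I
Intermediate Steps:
R(C, I) = √2*√I (R(C, I) = √(2*I) = √2*√I)
n(B) = -3*√2*√B (n(B) = (√2*√B)*(-3) = -3*√2*√B)
(1 + 2*1)*n(-4) = (1 + 2*1)*(-3*√2*√(-4)) = (1 + 2)*(-3*√2*2*I) = 3*(-6*I*√2) = -18*I*√2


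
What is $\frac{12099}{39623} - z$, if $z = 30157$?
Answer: $- \frac{1194898712}{39623} \approx -30157.0$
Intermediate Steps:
$\frac{12099}{39623} - z = \frac{12099}{39623} - 30157 = - \frac{1194898712}{39623}$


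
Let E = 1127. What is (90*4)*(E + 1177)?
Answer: 829440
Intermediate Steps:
(90*4)*(E + 1177) = (90*4)*(1127 + 1177) = 360*2304 = 829440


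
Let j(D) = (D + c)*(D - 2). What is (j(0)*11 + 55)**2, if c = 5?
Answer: 3025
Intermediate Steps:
j(D) = (-2 + D)*(5 + D) (j(D) = (D + 5)*(D - 2) = (5 + D)*(-2 + D) = (-2 + D)*(5 + D))
(j(0)*11 + 55)**2 = ((-10 + 0**2 + 3*0)*11 + 55)**2 = ((-10 + 0 + 0)*11 + 55)**2 = (-10*11 + 55)**2 = (-110 + 55)**2 = (-55)**2 = 3025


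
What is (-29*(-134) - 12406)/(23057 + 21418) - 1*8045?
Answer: -23853993/2965 ≈ -8045.2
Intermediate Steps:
(-29*(-134) - 12406)/(23057 + 21418) - 1*8045 = (3886 - 12406)/44475 - 8045 = -8520*1/44475 - 8045 = -568/2965 - 8045 = -23853993/2965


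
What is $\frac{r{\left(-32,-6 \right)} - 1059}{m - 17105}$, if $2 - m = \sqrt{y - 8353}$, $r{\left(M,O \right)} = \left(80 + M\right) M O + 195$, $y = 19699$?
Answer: $- \frac{47614752}{97500421} + \frac{2784 \sqrt{11346}}{97500421} \approx -0.48531$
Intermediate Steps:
$r{\left(M,O \right)} = 195 + M O \left(80 + M\right)$ ($r{\left(M,O \right)} = M \left(80 + M\right) O + 195 = M O \left(80 + M\right) + 195 = 195 + M O \left(80 + M\right)$)
$m = 2 - \sqrt{11346}$ ($m = 2 - \sqrt{19699 - 8353} = 2 - \sqrt{11346} \approx -104.52$)
$\frac{r{\left(-32,-6 \right)} - 1059}{m - 17105} = \frac{\left(195 - 6 \left(-32\right)^{2} + 80 \left(-32\right) \left(-6\right)\right) - 1059}{\left(2 - \sqrt{11346}\right) - 17105} = \frac{\left(195 - 6144 + 15360\right) - 1059}{-17103 - \sqrt{11346}} = \frac{9411 - 1059}{-17103 - \sqrt{11346}} = \frac{8352}{-17103 - \sqrt{11346}}$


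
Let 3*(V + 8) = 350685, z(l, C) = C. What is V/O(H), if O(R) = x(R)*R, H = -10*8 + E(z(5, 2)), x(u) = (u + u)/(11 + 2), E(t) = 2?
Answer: 116887/936 ≈ 124.88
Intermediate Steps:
V = 116887 (V = -8 + (⅓)*350685 = -8 + 116895 = 116887)
x(u) = 2*u/13 (x(u) = (2*u)/13 = (2*u)*(1/13) = 2*u/13)
H = -78 (H = -10*8 + 2 = -80 + 2 = -78)
O(R) = 2*R²/13 (O(R) = (2*R/13)*R = 2*R²/13)
V/O(H) = 116887/(((2/13)*(-78)²)) = 116887/(((2/13)*6084)) = 116887/936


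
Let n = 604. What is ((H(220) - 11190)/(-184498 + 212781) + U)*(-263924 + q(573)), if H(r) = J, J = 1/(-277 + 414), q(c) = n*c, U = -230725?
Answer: -73458855260424672/3874771 ≈ -1.8958e+10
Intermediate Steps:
q(c) = 604*c
J = 1/137 ≈ 0.0072993
H(r) = 1/137
((H(220) - 11190)/(-184498 + 212781) + U)*(-263924 + q(573)) = ((1/137 - 11190)/(-184498 + 212781) - 230725)*(-263924 + 604*573) = (-1533029/137/28283 - 230725)*(-263924 + 346092) = (-1533029/137*1/28283 - 230725)*82168 = (-1533029/3874771 - 230725)*82168 = -894008072004/3874771*82168 = -73458855260424672/3874771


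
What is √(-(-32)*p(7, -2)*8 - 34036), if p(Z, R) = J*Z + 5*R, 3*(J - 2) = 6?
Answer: 2*I*√7357 ≈ 171.55*I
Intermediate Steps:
J = 4 (J = 2 + (⅓)*6 = 2 + 2 = 4)
p(Z, R) = 4*Z + 5*R
√(-(-32)*p(7, -2)*8 - 34036) = √(-(-32)*(4*7 + 5*(-2))*8 - 34036) = √(-(-32)*(28 - 10)*8 - 34036) = √(-(-32)*18*8 - 34036) = √(-32*(-18)*8 - 34036) = √(576*8 - 34036) = √(4608 - 34036) = √(-29428) = 2*I*√7357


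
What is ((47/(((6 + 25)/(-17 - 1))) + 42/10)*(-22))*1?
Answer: 78738/155 ≈ 507.99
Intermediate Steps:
((47/(((6 + 25)/(-17 - 1))) + 42/10)*(-22))*1 = ((47/((31/(-18))) + 42*(⅒))*(-22))*1 = ((47/((31*(-1/18))) + 21/5)*(-22))*1 = ((47/(-31/18) + 21/5)*(-22))*1 = ((47*(-18/31) + 21/5)*(-22))*1 = ((-846/31 + 21/5)*(-22))*1 = -3579/155*(-22)*1 = (78738/155)*1 = 78738/155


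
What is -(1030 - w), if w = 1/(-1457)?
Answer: -1500711/1457 ≈ -1030.0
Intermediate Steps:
w = -1/1457 ≈ -0.00068634
-(1030 - w) = -(1030 - 1*(-1/1457)) = -(1030 + 1/1457) = -1*1500711/1457 = -1500711/1457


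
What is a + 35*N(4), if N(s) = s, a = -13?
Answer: 127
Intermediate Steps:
a + 35*N(4) = -13 + 35*4 = -13 + 140 = 127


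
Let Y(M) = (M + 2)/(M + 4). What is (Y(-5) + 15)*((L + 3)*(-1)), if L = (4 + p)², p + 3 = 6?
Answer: -936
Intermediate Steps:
p = 3 (p = -3 + 6 = 3)
L = 49 (L = (4 + 3)² = 7² = 49)
Y(M) = (2 + M)/(4 + M)
(Y(-5) + 15)*((L + 3)*(-1)) = ((2 - 5)/(4 - 5) + 15)*((49 + 3)*(-1)) = (-3/(-1) + 15)*(52*(-1)) = (-1*(-3) + 15)*(-52) = (3 + 15)*(-52) = 18*(-52) = -936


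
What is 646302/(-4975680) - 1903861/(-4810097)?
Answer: 1060704631531/3988917240160 ≈ 0.26591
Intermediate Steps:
646302/(-4975680) - 1903861/(-4810097) = 646302*(-1/4975680) - 1903861*(-1/4810097) = -107717/829280 + 1903861/4810097 = 1060704631531/3988917240160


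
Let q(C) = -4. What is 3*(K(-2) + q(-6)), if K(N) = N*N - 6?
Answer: -18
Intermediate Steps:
K(N) = -6 + N² (K(N) = N² - 6 = -6 + N²)
3*(K(-2) + q(-6)) = 3*((-6 + (-2)²) - 4) = 3*((-6 + 4) - 4) = 3*(-2 - 4) = 3*(-6) = -18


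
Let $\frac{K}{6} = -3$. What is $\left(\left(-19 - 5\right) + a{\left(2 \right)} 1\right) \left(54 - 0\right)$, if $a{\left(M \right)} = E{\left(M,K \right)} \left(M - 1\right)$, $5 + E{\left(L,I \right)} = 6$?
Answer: $-1242$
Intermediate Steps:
$K = -18$ ($K = 6 \left(-3\right) = -18$)
$E{\left(L,I \right)} = 1$ ($E{\left(L,I \right)} = -5 + 6 = 1$)
$a{\left(M \right)} = -1 + M$ ($a{\left(M \right)} = 1 \left(M - 1\right) = 1 \left(-1 + M\right) = -1 + M$)
$\left(\left(-19 - 5\right) + a{\left(2 \right)} 1\right) \left(54 - 0\right) = \left(\left(-19 - 5\right) + \left(-1 + 2\right) 1\right) \left(54 - 0\right) = \left(-24 + 1 \cdot 1\right) \left(54 + 0\right) = \left(-24 + 1\right) 54 = \left(-23\right) 54 = -1242$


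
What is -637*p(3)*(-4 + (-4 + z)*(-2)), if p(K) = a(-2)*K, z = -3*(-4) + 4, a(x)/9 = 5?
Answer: 2407860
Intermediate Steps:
a(x) = 45 (a(x) = 9*5 = 45)
z = 16 (z = 12 + 4 = 16)
p(K) = 45*K
-637*p(3)*(-4 + (-4 + z)*(-2)) = -637*45*3*(-4 + (-4 + 16)*(-2)) = -85995*(-4 + 12*(-2)) = -85995*(-4 - 24) = -85995*(-28) = -637*(-3780) = 2407860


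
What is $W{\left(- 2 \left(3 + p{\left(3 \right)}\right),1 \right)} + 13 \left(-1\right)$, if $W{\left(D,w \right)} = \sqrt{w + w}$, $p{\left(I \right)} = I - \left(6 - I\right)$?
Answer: $-13 + \sqrt{2} \approx -11.586$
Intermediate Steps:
$p{\left(I \right)} = -6 + 2 I$ ($p{\left(I \right)} = I + \left(-6 + I\right) = -6 + 2 I$)
$W{\left(D,w \right)} = \sqrt{2} \sqrt{w}$ ($W{\left(D,w \right)} = \sqrt{2 w} = \sqrt{2} \sqrt{w}$)
$W{\left(- 2 \left(3 + p{\left(3 \right)}\right),1 \right)} + 13 \left(-1\right) = \sqrt{2} \sqrt{1} + 13 \left(-1\right) = \sqrt{2} \cdot 1 - 13 = \sqrt{2} - 13 = -13 + \sqrt{2}$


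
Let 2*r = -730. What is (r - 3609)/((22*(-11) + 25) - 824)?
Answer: 3974/1041 ≈ 3.8175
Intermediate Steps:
r = -365 (r = (1/2)*(-730) = -365)
(r - 3609)/((22*(-11) + 25) - 824) = (-365 - 3609)/((22*(-11) + 25) - 824) = -3974/((-242 + 25) - 824) = -3974/(-217 - 824) = -3974/(-1041) = -3974*(-1/1041) = 3974/1041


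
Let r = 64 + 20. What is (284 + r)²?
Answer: 135424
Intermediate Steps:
r = 84
(284 + r)² = (284 + 84)² = 368² = 135424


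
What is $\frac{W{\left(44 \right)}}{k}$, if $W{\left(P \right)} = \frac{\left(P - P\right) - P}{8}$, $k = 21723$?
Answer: $- \frac{11}{43446} \approx -0.00025319$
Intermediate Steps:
$W{\left(P \right)} = - \frac{P}{8}$ ($W{\left(P \right)} = \left(0 - P\right) \frac{1}{8} = - P \frac{1}{8} = - \frac{P}{8}$)
$\frac{W{\left(44 \right)}}{k} = \frac{\left(- \frac{1}{8}\right) 44}{21723} = \left(- \frac{11}{2}\right) \frac{1}{21723} = - \frac{11}{43446}$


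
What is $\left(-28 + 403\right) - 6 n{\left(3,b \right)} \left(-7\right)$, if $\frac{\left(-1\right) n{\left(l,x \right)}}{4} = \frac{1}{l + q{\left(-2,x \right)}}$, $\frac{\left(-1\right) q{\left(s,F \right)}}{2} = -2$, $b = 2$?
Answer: $-9000$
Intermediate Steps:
$q{\left(s,F \right)} = 4$ ($q{\left(s,F \right)} = \left(-2\right) \left(-2\right) = 4$)
$n{\left(l,x \right)} = - \frac{4}{4 + l}$ ($n{\left(l,x \right)} = - \frac{4}{l + 4} = - \frac{4}{4 + l}$)
$\left(-28 + 403\right) - 6 n{\left(3,b \right)} \left(-7\right) = \left(-28 + 403\right) - 6 \left(- \frac{4}{4 + 3}\right) \left(-7\right) = 375 - 6 \left(- \frac{4}{7}\right) \left(-7\right) = 375 - 6 \left(\left(-4\right) \frac{1}{7}\right) \left(-7\right) = 375 \left(-6\right) \left(- \frac{4}{7}\right) \left(-7\right) = 375 \cdot \frac{24}{7} \left(-7\right) = 375 \left(-24\right) = -9000$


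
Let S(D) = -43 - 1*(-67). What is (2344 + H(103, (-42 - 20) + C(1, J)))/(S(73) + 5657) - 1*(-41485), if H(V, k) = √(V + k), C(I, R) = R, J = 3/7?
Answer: 235678629/5681 + √2030/39767 ≈ 41485.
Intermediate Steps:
J = 3/7 (J = 3*(⅐) = 3/7 ≈ 0.42857)
S(D) = 24 (S(D) = -43 + 67 = 24)
(2344 + H(103, (-42 - 20) + C(1, J)))/(S(73) + 5657) - 1*(-41485) = (2344 + √(103 + ((-42 - 20) + 3/7)))/(24 + 5657) - 1*(-41485) = (2344 + √(103 + (-62 + 3/7)))/5681 + 41485 = (2344 + √(103 - 431/7))*(1/5681) + 41485 = (2344 + √(290/7))*(1/5681) + 41485 = (2344 + √2030/7)*(1/5681) + 41485 = (2344/5681 + √2030/39767) + 41485 = 235678629/5681 + √2030/39767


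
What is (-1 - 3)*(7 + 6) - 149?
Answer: -201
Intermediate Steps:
(-1 - 3)*(7 + 6) - 149 = -4*13 - 149 = -52 - 149 = -201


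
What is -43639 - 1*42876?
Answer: -86515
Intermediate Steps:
-43639 - 1*42876 = -43639 - 42876 = -86515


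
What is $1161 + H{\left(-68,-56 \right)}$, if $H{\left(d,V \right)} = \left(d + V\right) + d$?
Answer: $969$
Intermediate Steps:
$H{\left(d,V \right)} = V + 2 d$ ($H{\left(d,V \right)} = \left(V + d\right) + d = V + 2 d$)
$1161 + H{\left(-68,-56 \right)} = 1161 + \left(-56 + 2 \left(-68\right)\right) = 1161 - 192 = 969$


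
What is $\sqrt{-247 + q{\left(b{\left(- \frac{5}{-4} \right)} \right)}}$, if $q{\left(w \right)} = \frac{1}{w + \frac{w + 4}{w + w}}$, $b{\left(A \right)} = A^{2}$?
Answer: $\frac{i \sqrt{440994743}}{1337} \approx 15.707 i$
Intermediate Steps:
$q{\left(w \right)} = \frac{1}{w + \frac{4 + w}{2 w}}$
$\sqrt{-247 + q{\left(b{\left(- \frac{5}{-4} \right)} \right)}} = \sqrt{-247 + \frac{2 \left(- \frac{5}{-4}\right)^{2}}{4 + \left(- \frac{5}{-4}\right)^{2} + 2 \left(\left(- \frac{5}{-4}\right)^{2}\right)^{2}}} = \sqrt{-247 + \frac{2 \left(\left(-5\right) \left(- \frac{1}{4}\right)\right)^{2}}{4 + \left(\left(-5\right) \left(- \frac{1}{4}\right)\right)^{2} + 2 \left(\left(\left(-5\right) \left(- \frac{1}{4}\right)\right)^{2}\right)^{2}}} = \sqrt{-247 + \frac{2 \left(\frac{5}{4}\right)^{2}}{4 + \left(\frac{5}{4}\right)^{2} + 2 \left(\left(\frac{5}{4}\right)^{2}\right)^{2}}} = \sqrt{-247 + 2 \cdot \frac{25}{16} \frac{1}{4 + \frac{25}{16} + 2 \left(\frac{25}{16}\right)^{2}}} = \sqrt{-247 + 2 \cdot \frac{25}{16} \frac{1}{4 + \frac{25}{16} + 2 \cdot \frac{625}{256}}} = \sqrt{-247 + 2 \cdot \frac{25}{16} \frac{1}{4 + \frac{25}{16} + \frac{625}{128}}} = \sqrt{-247 + 2 \cdot \frac{25}{16} \frac{1}{\frac{1337}{128}}} = \sqrt{-247 + 2 \cdot \frac{25}{16} \cdot \frac{128}{1337}} = \sqrt{-247 + \frac{400}{1337}} = \sqrt{- \frac{329839}{1337}} = \frac{i \sqrt{440994743}}{1337}$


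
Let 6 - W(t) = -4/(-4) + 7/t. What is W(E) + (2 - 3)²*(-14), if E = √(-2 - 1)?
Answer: -9 + 7*I*√3/3 ≈ -9.0 + 4.0415*I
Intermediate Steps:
E = I*√3 (E = √(-3) = I*√3 ≈ 1.732*I)
W(t) = 5 - 7/t (W(t) = 6 - (-4/(-4) + 7/t) = 6 - (-4*(-¼) + 7/t) = 6 - (1 + 7/t) = 6 + (-1 - 7/t) = 5 - 7/t)
W(E) + (2 - 3)²*(-14) = (5 - 7*(-I*√3/3)) + (2 - 3)²*(-14) = (5 - (-7)*I*√3/3) + (-1)²*(-14) = (5 + 7*I*√3/3) + 1*(-14) = (5 + 7*I*√3/3) - 14 = -9 + 7*I*√3/3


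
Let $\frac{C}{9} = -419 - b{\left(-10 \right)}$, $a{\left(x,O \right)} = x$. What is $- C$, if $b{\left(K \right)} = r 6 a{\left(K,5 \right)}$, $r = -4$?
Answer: $5931$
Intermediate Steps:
$b{\left(K \right)} = - 24 K$ ($b{\left(K \right)} = \left(-4\right) 6 K = - 24 K$)
$C = -5931$ ($C = 9 \left(-419 - \left(-24\right) \left(-10\right)\right) = 9 \left(-419 - 240\right) = 9 \left(-659\right) = -5931$)
$- C = \left(-1\right) \left(-5931\right) = 5931$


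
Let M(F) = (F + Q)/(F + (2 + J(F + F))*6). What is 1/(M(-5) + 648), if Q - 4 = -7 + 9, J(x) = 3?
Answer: 25/16201 ≈ 0.0015431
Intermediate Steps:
Q = 6 (Q = 4 + (-7 + 9) = 4 + 2 = 6)
M(F) = (6 + F)/(30 + F) (M(F) = (F + 6)/(F + (2 + 3)*6) = (6 + F)/(F + 5*6) = (6 + F)/(F + 30) = (6 + F)/(30 + F))
1/(M(-5) + 648) = 1/((6 - 5)/(30 - 5) + 648) = 1/(1/25 + 648) = 1/(16201/25) = 25/16201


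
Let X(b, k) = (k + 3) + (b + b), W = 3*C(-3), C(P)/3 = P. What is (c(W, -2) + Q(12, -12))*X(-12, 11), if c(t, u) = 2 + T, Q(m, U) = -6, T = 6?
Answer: -20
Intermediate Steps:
C(P) = 3*P
W = -27 (W = 3*(3*(-3)) = 3*(-9) = -27)
X(b, k) = 3 + k + 2*b (X(b, k) = (3 + k) + 2*b = 3 + k + 2*b)
c(t, u) = 8 (c(t, u) = 2 + 6 = 8)
(c(W, -2) + Q(12, -12))*X(-12, 11) = (8 - 6)*(3 + 11 + 2*(-12)) = 2*(3 + 11 - 24) = 2*(-10) = -20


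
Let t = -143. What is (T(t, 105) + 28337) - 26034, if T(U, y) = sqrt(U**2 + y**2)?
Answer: 2303 + sqrt(31474) ≈ 2480.4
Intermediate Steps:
(T(t, 105) + 28337) - 26034 = (sqrt((-143)**2 + 105**2) + 28337) - 26034 = (sqrt(20449 + 11025) + 28337) - 26034 = (sqrt(31474) + 28337) - 26034 = (28337 + sqrt(31474)) - 26034 = 2303 + sqrt(31474)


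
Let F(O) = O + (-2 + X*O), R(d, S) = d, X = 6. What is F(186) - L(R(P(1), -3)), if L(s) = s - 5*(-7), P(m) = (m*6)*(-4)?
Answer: 1289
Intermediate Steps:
P(m) = -24*m (P(m) = (6*m)*(-4) = -24*m)
L(s) = 35 + s (L(s) = s + 35 = 35 + s)
F(O) = -2 + 7*O (F(O) = O + (-2 + 6*O) = -2 + 7*O)
F(186) - L(R(P(1), -3)) = (-2 + 7*186) - (35 - 24*1) = (-2 + 1302) - (35 - 24) = 1300 - 1*11 = 1300 - 11 = 1289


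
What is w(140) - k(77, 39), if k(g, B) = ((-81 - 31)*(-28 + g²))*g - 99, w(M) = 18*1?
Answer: 50890341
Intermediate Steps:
w(M) = 18
k(g, B) = -99 + g*(3136 - 112*g²) (k(g, B) = (-112*(-28 + g²))*g - 99 = (3136 - 112*g²)*g - 99 = g*(3136 - 112*g²) - 99 = -99 + g*(3136 - 112*g²))
w(140) - k(77, 39) = 18 - (-99 - 112*77³ + 3136*77) = 18 - (-99 - 112*456533 + 241472) = 18 - (-99 - 51131696 + 241472) = 18 - 1*(-50890323) = 18 + 50890323 = 50890341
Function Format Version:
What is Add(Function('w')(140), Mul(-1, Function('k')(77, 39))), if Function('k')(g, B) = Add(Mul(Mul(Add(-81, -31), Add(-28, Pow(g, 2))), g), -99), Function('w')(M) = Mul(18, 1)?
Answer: 50890341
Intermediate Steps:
Function('w')(M) = 18
Function('k')(g, B) = Add(-99, Mul(g, Add(3136, Mul(-112, Pow(g, 2))))) (Function('k')(g, B) = Add(Mul(Mul(-112, Add(-28, Pow(g, 2))), g), -99) = Add(Mul(Add(3136, Mul(-112, Pow(g, 2))), g), -99) = Add(Mul(g, Add(3136, Mul(-112, Pow(g, 2)))), -99) = Add(-99, Mul(g, Add(3136, Mul(-112, Pow(g, 2))))))
Add(Function('w')(140), Mul(-1, Function('k')(77, 39))) = Add(18, Mul(-1, Add(-99, Mul(-112, Pow(77, 3)), Mul(3136, 77)))) = Add(18, Mul(-1, Add(-99, Mul(-112, 456533), 241472))) = Add(18, Mul(-1, Add(-99, -51131696, 241472))) = Add(18, Mul(-1, -50890323)) = Add(18, 50890323) = 50890341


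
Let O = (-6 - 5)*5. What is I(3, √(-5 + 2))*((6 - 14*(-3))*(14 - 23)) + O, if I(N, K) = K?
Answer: -55 - 432*I*√3 ≈ -55.0 - 748.25*I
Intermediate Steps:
O = -55 (O = -11*5 = -55)
I(3, √(-5 + 2))*((6 - 14*(-3))*(14 - 23)) + O = √(-5 + 2)*((6 - 14*(-3))*(14 - 23)) - 55 = √(-3)*((6 + 42)*(-9)) - 55 = (I*√3)*(48*(-9)) - 55 = (I*√3)*(-432) - 55 = -432*I*√3 - 55 = -55 - 432*I*√3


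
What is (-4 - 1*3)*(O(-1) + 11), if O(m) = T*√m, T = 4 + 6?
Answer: -77 - 70*I ≈ -77.0 - 70.0*I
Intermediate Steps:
T = 10
O(m) = 10*√m
(-4 - 1*3)*(O(-1) + 11) = (-4 - 1*3)*(10*√(-1) + 11) = (-4 - 3)*(10*I + 11) = -7*(11 + 10*I) = -77 - 70*I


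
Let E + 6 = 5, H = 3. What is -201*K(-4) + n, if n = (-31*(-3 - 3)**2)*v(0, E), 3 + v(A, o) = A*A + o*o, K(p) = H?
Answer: 1629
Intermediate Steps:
E = -1 (E = -6 + 5 = -1)
K(p) = 3
v(A, o) = -3 + A**2 + o**2 (v(A, o) = -3 + (A*A + o*o) = -3 + (A**2 + o**2) = -3 + A**2 + o**2)
n = 2232 (n = (-31*(-3 - 3)**2)*(-3 + 0**2 + (-1)**2) = (-31*(-6)**2)*(-3 + 0 + 1) = -31*36*(-2) = -1116*(-2) = 2232)
-201*K(-4) + n = -201*3 + 2232 = -603 + 2232 = 1629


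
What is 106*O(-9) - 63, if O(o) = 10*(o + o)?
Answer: -19143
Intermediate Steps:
O(o) = 20*o (O(o) = 10*(2*o) = 20*o)
106*O(-9) - 63 = 106*(20*(-9)) - 63 = 106*(-180) - 63 = -19080 - 63 = -19143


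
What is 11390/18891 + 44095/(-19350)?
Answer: -13613381/8123130 ≈ -1.6759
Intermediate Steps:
11390/18891 + 44095/(-19350) = 11390*(1/18891) + 44095*(-1/19350) = 11390/18891 - 8819/3870 = -13613381/8123130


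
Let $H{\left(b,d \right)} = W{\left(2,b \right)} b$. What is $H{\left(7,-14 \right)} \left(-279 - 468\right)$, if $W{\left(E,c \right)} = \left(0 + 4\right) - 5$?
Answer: $5229$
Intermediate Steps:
$W{\left(E,c \right)} = -1$ ($W{\left(E,c \right)} = 4 - 5 = -1$)
$H{\left(b,d \right)} = - b$
$H{\left(7,-14 \right)} \left(-279 - 468\right) = \left(-1\right) 7 \left(-279 - 468\right) = \left(-7\right) \left(-747\right) = 5229$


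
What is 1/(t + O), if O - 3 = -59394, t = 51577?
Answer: -1/7814 ≈ -0.00012798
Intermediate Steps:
O = -59391 (O = 3 - 59394 = -59391)
1/(t + O) = 1/(51577 - 59391) = 1/(-7814) = -1/7814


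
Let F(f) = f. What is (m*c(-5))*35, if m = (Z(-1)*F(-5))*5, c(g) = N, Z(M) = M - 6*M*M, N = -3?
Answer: -18375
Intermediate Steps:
Z(M) = M - 6*M²
c(g) = -3
m = 175 (m = (-(1 - 6*(-1))*(-5))*5 = (-(1 + 6)*(-5))*5 = (-1*7*(-5))*5 = -7*(-5)*5 = 35*5 = 175)
(m*c(-5))*35 = (175*(-3))*35 = -525*35 = -18375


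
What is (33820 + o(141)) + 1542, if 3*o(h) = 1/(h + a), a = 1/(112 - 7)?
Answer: 523569807/14806 ≈ 35362.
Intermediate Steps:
a = 1/105 ≈ 0.0095238
o(h) = 1/(3*(1/105 + h)) (o(h) = 1/(3*(h + 1/105)) = 1/(3*(1/105 + h)))
(33820 + o(141)) + 1542 = (33820 + 35/(1 + 105*141)) + 1542 = (33820 + 35/(1 + 14805)) + 1542 = (33820 + 35/14806) + 1542 = 500738955/14806 + 1542 = 523569807/14806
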